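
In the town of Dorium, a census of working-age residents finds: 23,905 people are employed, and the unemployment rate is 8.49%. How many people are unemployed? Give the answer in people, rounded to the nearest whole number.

Let U be the number unemployed. The labor force is E + U, and U/(E+U) = 0.0849.
So U = 0.0849 × 23,905 / (1 − 0.0849) = 2029.53 / 0.9151 ≈ 2,218.

About 2,218 are unemployed.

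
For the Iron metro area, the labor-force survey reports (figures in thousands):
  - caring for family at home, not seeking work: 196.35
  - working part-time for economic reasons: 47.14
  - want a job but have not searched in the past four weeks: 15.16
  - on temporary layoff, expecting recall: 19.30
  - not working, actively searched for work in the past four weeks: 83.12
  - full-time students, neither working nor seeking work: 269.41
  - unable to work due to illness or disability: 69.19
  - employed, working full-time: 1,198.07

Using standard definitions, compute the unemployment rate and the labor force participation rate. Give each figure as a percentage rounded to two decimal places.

Employed = 47.14 + 1,198.07 = 1,245.21 thousand (anyone who worked, including part-time for economic reasons, counts as employed).
Unemployed = 19.30 + 83.12 = 102.42 thousand (jobless and actively searching, or on temporary layoff).
Labor force = 1,245.21 + 102.42 = 1,347.63 thousand.
Not in labor force = 196.35 + 15.16 + 269.41 + 69.19 = 550.11 thousand (those not working and not actively searching are outside the labor force — including those who want a job but have given up searching).
Civilian working-age population = 1,347.63 + 550.11 = 1,897.74 thousand.
Unemployment rate = 102.42 / 1,347.63 = 7.60%.
Labor force participation rate = 1,347.63 / 1,897.74 = 71.01%.

Unemployment rate ≈ 7.60%; labor force participation rate ≈ 71.01%.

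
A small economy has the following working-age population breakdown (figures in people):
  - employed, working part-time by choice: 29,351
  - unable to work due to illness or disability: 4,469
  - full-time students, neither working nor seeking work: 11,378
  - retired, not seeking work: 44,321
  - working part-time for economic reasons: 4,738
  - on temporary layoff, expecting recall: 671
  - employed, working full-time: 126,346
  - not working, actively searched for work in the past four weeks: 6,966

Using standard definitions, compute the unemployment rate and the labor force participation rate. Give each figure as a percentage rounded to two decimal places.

Unemployment rate ≈ 4.54%; labor force participation rate ≈ 73.64%.

Employed = 29,351 + 4,738 + 126,346 = 160,435 (anyone who worked, including part-time for economic reasons, counts as employed).
Unemployed = 671 + 6,966 = 7,637 (jobless and actively searching, or on temporary layoff).
Labor force = 160,435 + 7,637 = 168,072.
Not in labor force = 4,469 + 11,378 + 44,321 = 60,168 (those not working and not actively searching are outside the labor force).
Civilian working-age population = 168,072 + 60,168 = 228,240.
Unemployment rate = 7,637 / 168,072 = 4.54%.
Labor force participation rate = 168,072 / 228,240 = 73.64%.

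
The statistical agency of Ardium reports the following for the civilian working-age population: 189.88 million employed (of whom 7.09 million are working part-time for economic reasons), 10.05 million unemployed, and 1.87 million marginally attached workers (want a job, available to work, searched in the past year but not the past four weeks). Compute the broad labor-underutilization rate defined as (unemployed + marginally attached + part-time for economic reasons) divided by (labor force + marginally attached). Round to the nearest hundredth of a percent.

Broad underutilization rate ≈ 9.42%.

Labor force = 189.88 + 10.05 = 199.93 million.
Numerator = 10.05 + 1.87 + 7.09 = 19.01 million.
Denominator = 199.93 + 1.87 = 201.80 million.
Broad rate = 19.01 / 201.80 = 9.42%.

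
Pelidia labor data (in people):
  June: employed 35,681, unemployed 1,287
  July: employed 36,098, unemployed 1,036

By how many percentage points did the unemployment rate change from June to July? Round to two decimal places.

The unemployment rate changed by −0.69 percentage points.

June: labor force = 35,681 + 1,287 = 36,968; u = 1,287/36,968 = 3.48%.
July: labor force = 36,098 + 1,036 = 37,134; u = 1,036/37,134 = 2.79%.
Change = 2.79% − 3.48% = −0.69 pp.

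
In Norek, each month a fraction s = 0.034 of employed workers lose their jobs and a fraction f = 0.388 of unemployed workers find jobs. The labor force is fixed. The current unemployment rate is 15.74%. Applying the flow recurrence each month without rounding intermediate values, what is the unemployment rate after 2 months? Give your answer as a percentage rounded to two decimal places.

With a fixed labor force, u_{t+1} = u_t + s·(1−u_t) − f·u_t = u_t·(1−s−f) + s.
Here 1−s−f = 0.578 and s = 0.034.
u_1 = 0.157400 × 0.578 + 0.034 = 0.124977.
u_2 = 0.124977 × 0.578 + 0.034 = 0.106237.

Unemployment rate after two months ≈ 10.62%.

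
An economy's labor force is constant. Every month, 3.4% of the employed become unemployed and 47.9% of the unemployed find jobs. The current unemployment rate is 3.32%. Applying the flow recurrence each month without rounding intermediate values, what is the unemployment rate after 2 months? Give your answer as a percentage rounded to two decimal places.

With a fixed labor force, u_{t+1} = u_t + s·(1−u_t) − f·u_t = u_t·(1−s−f) + s.
Here 1−s−f = 0.487 and s = 0.034.
u_1 = 0.033200 × 0.487 + 0.034 = 0.050168.
u_2 = 0.050168 × 0.487 + 0.034 = 0.058432.

Unemployment rate after two months ≈ 5.84%.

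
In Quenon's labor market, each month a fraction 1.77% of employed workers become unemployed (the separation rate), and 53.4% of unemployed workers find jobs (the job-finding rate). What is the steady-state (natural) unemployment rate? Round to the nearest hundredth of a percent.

Steady-state unemployment rate ≈ 3.21%.

At steady state the flows balance: s·E = f·U, so U/(E+U) = s/(s+f).
u* = 1.77 / (1.77 + 53.4) = 1.77 / 55.17 = 3.21%.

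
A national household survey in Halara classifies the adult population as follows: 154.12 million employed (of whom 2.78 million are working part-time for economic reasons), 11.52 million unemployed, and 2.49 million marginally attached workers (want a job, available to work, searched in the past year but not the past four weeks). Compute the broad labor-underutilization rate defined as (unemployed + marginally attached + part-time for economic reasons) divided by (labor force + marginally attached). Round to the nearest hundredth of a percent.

Labor force = 154.12 + 11.52 = 165.64 million.
Numerator = 11.52 + 2.49 + 2.78 = 16.79 million.
Denominator = 165.64 + 2.49 = 168.13 million.
Broad rate = 16.79 / 168.13 = 9.99%.

Broad underutilization rate ≈ 9.99%.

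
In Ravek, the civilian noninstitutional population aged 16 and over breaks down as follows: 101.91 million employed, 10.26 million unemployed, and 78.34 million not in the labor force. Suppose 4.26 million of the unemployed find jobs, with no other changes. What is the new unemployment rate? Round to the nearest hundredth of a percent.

Initially, labor force = 101.91 + 10.26 = 112.17 million, so u = 10.26/112.17 = 9.15%.
After the change, unemployed falls and employed rises by 4.26; labor force unchanged → E = 106.17, U = 6.00, labor force = 112.17 million.
New unemployment rate = 6.00 / 112.17 = 5.35%.

New unemployment rate ≈ 5.35%.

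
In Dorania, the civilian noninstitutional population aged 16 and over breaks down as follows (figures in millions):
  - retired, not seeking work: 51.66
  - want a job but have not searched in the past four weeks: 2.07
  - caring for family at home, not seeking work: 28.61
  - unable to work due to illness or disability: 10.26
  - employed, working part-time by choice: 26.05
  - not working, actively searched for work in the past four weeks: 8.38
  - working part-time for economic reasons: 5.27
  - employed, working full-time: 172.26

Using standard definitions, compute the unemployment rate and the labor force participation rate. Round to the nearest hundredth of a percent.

Unemployment rate ≈ 3.95%; labor force participation rate ≈ 69.60%.

Employed = 26.05 + 5.27 + 172.26 = 203.58 million (anyone who worked, including part-time for economic reasons, counts as employed).
Unemployed = 8.38 million.
Labor force = 203.58 + 8.38 = 211.96 million.
Not in labor force = 51.66 + 2.07 + 28.61 + 10.26 = 92.60 million (those not working and not actively searching are outside the labor force — including those who want a job but have given up searching).
Civilian working-age population = 211.96 + 92.60 = 304.56 million.
Unemployment rate = 8.38 / 211.96 = 3.95%.
Labor force participation rate = 211.96 / 304.56 = 69.60%.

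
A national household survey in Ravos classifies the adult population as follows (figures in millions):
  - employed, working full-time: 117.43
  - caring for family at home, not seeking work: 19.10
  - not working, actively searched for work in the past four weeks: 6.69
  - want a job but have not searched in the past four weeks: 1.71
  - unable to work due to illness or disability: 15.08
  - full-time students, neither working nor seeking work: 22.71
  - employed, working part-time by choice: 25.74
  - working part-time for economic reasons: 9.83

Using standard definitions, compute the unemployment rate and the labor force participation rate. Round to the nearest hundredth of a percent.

Unemployment rate ≈ 4.19%; labor force participation rate ≈ 73.15%.

Employed = 117.43 + 25.74 + 9.83 = 153.00 million (anyone who worked, including part-time for economic reasons, counts as employed).
Unemployed = 6.69 million.
Labor force = 153.00 + 6.69 = 159.69 million.
Not in labor force = 19.10 + 1.71 + 15.08 + 22.71 = 58.60 million (those not working and not actively searching are outside the labor force — including those who want a job but have given up searching).
Civilian working-age population = 159.69 + 58.60 = 218.29 million.
Unemployment rate = 6.69 / 159.69 = 4.19%.
Labor force participation rate = 159.69 / 218.29 = 73.15%.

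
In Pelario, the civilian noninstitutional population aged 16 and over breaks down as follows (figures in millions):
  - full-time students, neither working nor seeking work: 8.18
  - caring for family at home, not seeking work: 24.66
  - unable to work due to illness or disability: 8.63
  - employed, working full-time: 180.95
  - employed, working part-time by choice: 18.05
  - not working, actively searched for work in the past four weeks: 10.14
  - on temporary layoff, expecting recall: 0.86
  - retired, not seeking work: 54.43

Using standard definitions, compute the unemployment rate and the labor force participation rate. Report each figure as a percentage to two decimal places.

Employed = 180.95 + 18.05 = 199.00 million.
Unemployed = 10.14 + 0.86 = 11.00 million (jobless and actively searching, or on temporary layoff).
Labor force = 199.00 + 11.00 = 210.00 million.
Not in labor force = 8.18 + 24.66 + 8.63 + 54.43 = 95.90 million (those not working and not actively searching are outside the labor force).
Civilian working-age population = 210.00 + 95.90 = 305.90 million.
Unemployment rate = 11.00 / 210.00 = 5.24%.
Labor force participation rate = 210.00 / 305.90 = 68.65%.

Unemployment rate ≈ 5.24%; labor force participation rate ≈ 68.65%.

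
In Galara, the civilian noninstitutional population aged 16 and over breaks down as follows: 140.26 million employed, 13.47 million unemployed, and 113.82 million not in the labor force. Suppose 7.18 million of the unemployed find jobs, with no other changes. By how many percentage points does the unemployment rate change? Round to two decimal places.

Initially, labor force = 140.26 + 13.47 = 153.73 million, so u = 13.47/153.73 = 8.76%.
After the change, unemployed falls and employed rises by 7.18; labor force unchanged → E = 147.44, U = 6.29, labor force = 153.73 million.
New unemployment rate = 6.29 / 153.73 = 4.09%.
Change = 4.09% − 8.76% = −4.67 percentage points.

The unemployment rate changes by −4.67 percentage points.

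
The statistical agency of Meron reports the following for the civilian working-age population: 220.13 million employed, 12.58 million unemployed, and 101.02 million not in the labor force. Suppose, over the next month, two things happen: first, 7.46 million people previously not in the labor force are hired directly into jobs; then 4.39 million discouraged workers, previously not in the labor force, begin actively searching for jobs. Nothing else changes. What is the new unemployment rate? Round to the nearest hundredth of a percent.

New unemployment rate ≈ 6.94%.

Initially, labor force = 220.13 + 12.58 = 232.71 million, so u = 12.58/232.71 = 5.41%.
After the first change, employed and labor force both rise by 7.46; unemployed unchanged → E = 227.59, U = 12.58, labor force = 240.17 million.
After the second change, unemployed and labor force both rise by 4.39 → E = 227.59, U = 16.97, labor force = 244.56 million.
New unemployment rate = 16.97 / 244.56 = 6.94%.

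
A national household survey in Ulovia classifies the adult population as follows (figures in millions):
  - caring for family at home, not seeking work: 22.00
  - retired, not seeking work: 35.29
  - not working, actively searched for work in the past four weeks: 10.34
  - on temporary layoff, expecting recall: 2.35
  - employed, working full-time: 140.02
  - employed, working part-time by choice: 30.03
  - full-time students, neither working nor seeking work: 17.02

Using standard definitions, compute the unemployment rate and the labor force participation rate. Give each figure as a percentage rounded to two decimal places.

Unemployment rate ≈ 6.94%; labor force participation rate ≈ 71.09%.

Employed = 140.02 + 30.03 = 170.05 million.
Unemployed = 10.34 + 2.35 = 12.69 million (jobless and actively searching, or on temporary layoff).
Labor force = 170.05 + 12.69 = 182.74 million.
Not in labor force = 22.00 + 35.29 + 17.02 = 74.31 million (those not working and not actively searching are outside the labor force).
Civilian working-age population = 182.74 + 74.31 = 257.05 million.
Unemployment rate = 12.69 / 182.74 = 6.94%.
Labor force participation rate = 182.74 / 257.05 = 71.09%.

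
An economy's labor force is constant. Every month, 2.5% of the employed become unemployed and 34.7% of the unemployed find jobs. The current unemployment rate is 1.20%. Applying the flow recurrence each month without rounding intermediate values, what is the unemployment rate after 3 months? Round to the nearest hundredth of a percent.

With a fixed labor force, u_{t+1} = u_t + s·(1−u_t) − f·u_t = u_t·(1−s−f) + s.
Here 1−s−f = 0.628 and s = 0.025.
u_1 = 0.012000 × 0.628 + 0.025 = 0.032536.
u_2 = 0.032536 × 0.628 + 0.025 = 0.045433.
u_3 = 0.045433 × 0.628 + 0.025 = 0.053532.

Unemployment rate after three months ≈ 5.35%.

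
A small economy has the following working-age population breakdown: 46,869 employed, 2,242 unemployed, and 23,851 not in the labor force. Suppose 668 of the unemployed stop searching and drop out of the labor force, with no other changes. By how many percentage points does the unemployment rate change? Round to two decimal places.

The unemployment rate changes by −1.32 percentage points.

Initially, labor force = 46,869 + 2,242 = 49,111, so u = 2,242/49,111 = 4.57%.
After the change, unemployed and labor force both fall by 668 → E = 46,869, U = 1,574, labor force = 48,443.
New unemployment rate = 1,574 / 48,443 = 3.25%.
Change = 3.25% − 4.57% = −1.32 percentage points.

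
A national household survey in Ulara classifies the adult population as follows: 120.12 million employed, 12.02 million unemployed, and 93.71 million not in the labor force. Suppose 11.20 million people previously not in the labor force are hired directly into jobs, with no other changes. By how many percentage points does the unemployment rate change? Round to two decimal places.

Initially, labor force = 120.12 + 12.02 = 132.14 million, so u = 12.02/132.14 = 9.10%.
After the change, employed and labor force both rise by 11.20; unemployed unchanged → E = 131.32, U = 12.02, labor force = 143.34 million.
New unemployment rate = 12.02 / 143.34 = 8.39%.
Change = 8.39% − 9.10% = −0.71 percentage points.

The unemployment rate changes by −0.71 percentage points.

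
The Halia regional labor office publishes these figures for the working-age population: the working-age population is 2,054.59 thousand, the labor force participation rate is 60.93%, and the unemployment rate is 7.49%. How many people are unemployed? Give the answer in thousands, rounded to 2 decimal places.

About 93.76 thousand are unemployed.

Labor force = 0.6093 × 2,054.59 = 1,251.86 thousand.
Unemployed = 0.0749 × 1,251.86 ≈ 93.76 thousand.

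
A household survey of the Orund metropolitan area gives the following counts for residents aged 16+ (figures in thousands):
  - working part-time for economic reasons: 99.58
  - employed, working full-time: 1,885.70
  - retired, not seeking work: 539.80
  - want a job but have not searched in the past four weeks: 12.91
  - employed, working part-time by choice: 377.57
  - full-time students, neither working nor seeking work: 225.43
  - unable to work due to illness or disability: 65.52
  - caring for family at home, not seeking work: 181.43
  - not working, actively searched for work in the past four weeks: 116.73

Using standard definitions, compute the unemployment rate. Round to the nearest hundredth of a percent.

Employed = 99.58 + 1,885.70 + 377.57 = 2,362.85 thousand (anyone who worked, including part-time for economic reasons, counts as employed).
Unemployed = 116.73 thousand.
Labor force = 2,362.85 + 116.73 = 2,479.58 thousand.
Unemployment rate = 116.73 / 2,479.58 = 4.71%.

Unemployment rate ≈ 4.71%.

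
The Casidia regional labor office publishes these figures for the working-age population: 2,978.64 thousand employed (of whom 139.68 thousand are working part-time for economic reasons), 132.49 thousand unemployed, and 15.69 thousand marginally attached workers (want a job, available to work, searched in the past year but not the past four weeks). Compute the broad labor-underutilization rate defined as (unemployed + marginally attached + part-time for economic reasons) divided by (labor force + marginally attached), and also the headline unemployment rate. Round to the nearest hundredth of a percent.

Broad underutilization rate ≈ 9.21%; headline unemployment rate ≈ 4.26%.

Labor force = 2,978.64 + 132.49 = 3,111.13 thousand.
Numerator = 132.49 + 15.69 + 139.68 = 287.86 thousand.
Denominator = 3,111.13 + 15.69 = 3,126.82 thousand.
Broad rate = 287.86 / 3,126.82 = 9.21%.
Headline unemployment rate = 132.49 / 3,111.13 = 4.26%.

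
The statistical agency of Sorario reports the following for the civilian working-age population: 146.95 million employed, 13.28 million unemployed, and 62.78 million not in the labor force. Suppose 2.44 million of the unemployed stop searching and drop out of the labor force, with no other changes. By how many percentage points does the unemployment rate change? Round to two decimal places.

Initially, labor force = 146.95 + 13.28 = 160.23 million, so u = 13.28/160.23 = 8.29%.
After the change, unemployed and labor force both fall by 2.44 → E = 146.95, U = 10.84, labor force = 157.79 million.
New unemployment rate = 10.84 / 157.79 = 6.87%.
Change = 6.87% − 8.29% = −1.42 percentage points.

The unemployment rate changes by −1.42 percentage points.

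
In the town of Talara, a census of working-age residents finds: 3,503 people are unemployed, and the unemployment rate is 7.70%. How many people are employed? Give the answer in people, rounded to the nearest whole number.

About 41,991 are employed.

Labor force = U / u = 3,503 / 0.0770 ≈ 45,494.
Employed = labor force − unemployed = 45,494 − 3,503 = 41,991.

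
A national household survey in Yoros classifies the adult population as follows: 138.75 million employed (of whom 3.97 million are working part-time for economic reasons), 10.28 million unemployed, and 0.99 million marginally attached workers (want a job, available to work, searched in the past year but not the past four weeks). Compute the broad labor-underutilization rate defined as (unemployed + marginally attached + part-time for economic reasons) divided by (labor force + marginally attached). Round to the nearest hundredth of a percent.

Broad underutilization rate ≈ 10.16%.

Labor force = 138.75 + 10.28 = 149.03 million.
Numerator = 10.28 + 0.99 + 3.97 = 15.24 million.
Denominator = 149.03 + 0.99 = 150.02 million.
Broad rate = 15.24 / 150.02 = 10.16%.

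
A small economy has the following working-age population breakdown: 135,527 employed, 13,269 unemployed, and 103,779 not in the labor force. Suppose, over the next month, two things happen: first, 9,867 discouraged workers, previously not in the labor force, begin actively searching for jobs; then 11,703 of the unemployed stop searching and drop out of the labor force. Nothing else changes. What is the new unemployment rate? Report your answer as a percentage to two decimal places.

New unemployment rate ≈ 7.78%.

Initially, labor force = 135,527 + 13,269 = 148,796, so u = 13,269/148,796 = 8.92%.
After the first change, unemployed and labor force both rise by 9,867 → E = 135,527, U = 23,136, labor force = 158,663.
After the second change, unemployed and labor force both fall by 11,703 → E = 135,527, U = 11,433, labor force = 146,960.
New unemployment rate = 11,433 / 146,960 = 7.78%.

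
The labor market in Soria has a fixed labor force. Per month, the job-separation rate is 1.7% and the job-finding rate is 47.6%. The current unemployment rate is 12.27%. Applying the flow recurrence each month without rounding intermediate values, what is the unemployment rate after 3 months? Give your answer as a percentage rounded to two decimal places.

With a fixed labor force, u_{t+1} = u_t + s·(1−u_t) − f·u_t = u_t·(1−s−f) + s.
Here 1−s−f = 0.507 and s = 0.017.
u_1 = 0.122700 × 0.507 + 0.017 = 0.079209.
u_2 = 0.079209 × 0.507 + 0.017 = 0.057159.
u_3 = 0.057159 × 0.507 + 0.017 = 0.045980.

Unemployment rate after three months ≈ 4.60%.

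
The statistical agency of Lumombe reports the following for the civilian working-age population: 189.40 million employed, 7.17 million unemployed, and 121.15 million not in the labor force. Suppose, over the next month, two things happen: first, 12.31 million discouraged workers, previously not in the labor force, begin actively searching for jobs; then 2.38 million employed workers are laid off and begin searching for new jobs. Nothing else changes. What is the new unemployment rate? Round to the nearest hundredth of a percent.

Initially, labor force = 189.40 + 7.17 = 196.57 million, so u = 7.17/196.57 = 3.65%.
After the first change, unemployed and labor force both rise by 12.31 → E = 189.40, U = 19.48, labor force = 208.88 million.
After the second change, employed falls and unemployed rises by 2.38; labor force unchanged → E = 187.02, U = 21.86, labor force = 208.88 million.
New unemployment rate = 21.86 / 208.88 = 10.47%.

New unemployment rate ≈ 10.47%.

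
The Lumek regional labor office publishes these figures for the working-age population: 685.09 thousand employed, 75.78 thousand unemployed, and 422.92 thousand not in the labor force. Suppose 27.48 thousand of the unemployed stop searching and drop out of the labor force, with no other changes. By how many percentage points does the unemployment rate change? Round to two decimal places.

Initially, labor force = 685.09 + 75.78 = 760.87 thousand, so u = 75.78/760.87 = 9.96%.
After the change, unemployed and labor force both fall by 27.48 → E = 685.09, U = 48.30, labor force = 733.39 thousand.
New unemployment rate = 48.30 / 733.39 = 6.59%.
Change = 6.59% − 9.96% = −3.37 percentage points.

The unemployment rate changes by −3.37 percentage points.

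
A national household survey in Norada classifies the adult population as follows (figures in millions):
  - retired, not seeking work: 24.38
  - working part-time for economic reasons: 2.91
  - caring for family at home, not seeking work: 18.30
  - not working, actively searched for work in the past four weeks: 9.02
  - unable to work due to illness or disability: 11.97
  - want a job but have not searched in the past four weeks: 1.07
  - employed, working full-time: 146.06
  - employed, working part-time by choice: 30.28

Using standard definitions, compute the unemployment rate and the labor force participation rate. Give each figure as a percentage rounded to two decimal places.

Employed = 2.91 + 146.06 + 30.28 = 179.25 million (anyone who worked, including part-time for economic reasons, counts as employed).
Unemployed = 9.02 million.
Labor force = 179.25 + 9.02 = 188.27 million.
Not in labor force = 24.38 + 18.30 + 11.97 + 1.07 = 55.72 million (those not working and not actively searching are outside the labor force — including those who want a job but have given up searching).
Civilian working-age population = 188.27 + 55.72 = 243.99 million.
Unemployment rate = 9.02 / 188.27 = 4.79%.
Labor force participation rate = 188.27 / 243.99 = 77.16%.

Unemployment rate ≈ 4.79%; labor force participation rate ≈ 77.16%.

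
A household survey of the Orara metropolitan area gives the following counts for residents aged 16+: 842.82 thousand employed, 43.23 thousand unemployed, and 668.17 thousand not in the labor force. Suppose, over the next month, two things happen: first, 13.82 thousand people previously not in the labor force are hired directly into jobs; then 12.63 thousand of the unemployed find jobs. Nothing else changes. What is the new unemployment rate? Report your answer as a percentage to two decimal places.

Initially, labor force = 842.82 + 43.23 = 886.05 thousand, so u = 43.23/886.05 = 4.88%.
After the first change, employed and labor force both rise by 13.82; unemployed unchanged → E = 856.64, U = 43.23, labor force = 899.87 thousand.
After the second change, unemployed falls and employed rises by 12.63; labor force unchanged → E = 869.27, U = 30.60, labor force = 899.87 thousand.
New unemployment rate = 30.60 / 899.87 = 3.40%.

New unemployment rate ≈ 3.40%.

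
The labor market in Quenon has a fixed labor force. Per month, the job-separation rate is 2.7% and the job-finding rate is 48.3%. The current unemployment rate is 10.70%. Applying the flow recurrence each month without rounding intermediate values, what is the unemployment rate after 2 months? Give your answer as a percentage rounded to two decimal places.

With a fixed labor force, u_{t+1} = u_t + s·(1−u_t) − f·u_t = u_t·(1−s−f) + s.
Here 1−s−f = 0.490 and s = 0.027.
u_1 = 0.107000 × 0.490 + 0.027 = 0.079430.
u_2 = 0.079430 × 0.490 + 0.027 = 0.065921.

Unemployment rate after two months ≈ 6.59%.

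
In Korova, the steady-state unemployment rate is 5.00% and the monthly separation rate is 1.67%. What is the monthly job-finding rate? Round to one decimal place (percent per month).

From u* = s/(s+f): f = s·(1−u)/u.
f = 1.67 × (1 − 0.0500) / 0.0500 = 1.5865 / 0.0500 ≈ 31.7% per month.

Job-finding rate ≈ 31.7% per month.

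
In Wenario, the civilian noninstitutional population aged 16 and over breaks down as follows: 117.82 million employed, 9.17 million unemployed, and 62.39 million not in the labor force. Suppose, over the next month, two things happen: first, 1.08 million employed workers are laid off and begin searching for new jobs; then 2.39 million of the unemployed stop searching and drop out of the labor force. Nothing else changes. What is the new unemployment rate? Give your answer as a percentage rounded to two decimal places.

Initially, labor force = 117.82 + 9.17 = 126.99 million, so u = 9.17/126.99 = 7.22%.
After the first change, employed falls and unemployed rises by 1.08; labor force unchanged → E = 116.74, U = 10.25, labor force = 126.99 million.
After the second change, unemployed and labor force both fall by 2.39 → E = 116.74, U = 7.86, labor force = 124.60 million.
New unemployment rate = 7.86 / 124.60 = 6.31%.

New unemployment rate ≈ 6.31%.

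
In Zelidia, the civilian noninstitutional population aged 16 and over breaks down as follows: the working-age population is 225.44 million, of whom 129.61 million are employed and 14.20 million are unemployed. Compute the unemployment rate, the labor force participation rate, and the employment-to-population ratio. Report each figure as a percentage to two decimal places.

Unemployment rate ≈ 9.87%; labor force participation rate ≈ 63.79%; employment-population ratio ≈ 57.49%.

Labor force = employed + unemployed = 129.61 + 14.20 = 143.81 million.
Unemployment rate = 14.20 / 143.81 = 9.87%.
Labor force participation rate = 143.81 / 225.44 = 63.79%.
Employment-population ratio = 129.61 / 225.44 = 57.49%.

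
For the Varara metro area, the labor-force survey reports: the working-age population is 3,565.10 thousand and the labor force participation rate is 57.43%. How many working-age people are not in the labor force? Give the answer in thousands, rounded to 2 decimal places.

About 1,517.66 thousand are not in the labor force.

Share not in the labor force = 1 − 0.5743 = 0.4257.
Not in labor force = 0.4257 × 3,565.10 ≈ 1,517.66 thousand.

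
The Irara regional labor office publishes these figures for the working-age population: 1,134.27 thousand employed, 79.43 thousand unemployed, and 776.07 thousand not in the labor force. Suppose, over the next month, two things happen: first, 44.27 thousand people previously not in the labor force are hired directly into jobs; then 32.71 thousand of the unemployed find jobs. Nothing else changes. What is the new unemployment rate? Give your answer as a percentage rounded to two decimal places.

Initially, labor force = 1,134.27 + 79.43 = 1,213.70 thousand, so u = 79.43/1,213.70 = 6.54%.
After the first change, employed and labor force both rise by 44.27; unemployed unchanged → E = 1,178.54, U = 79.43, labor force = 1,257.97 thousand.
After the second change, unemployed falls and employed rises by 32.71; labor force unchanged → E = 1,211.25, U = 46.72, labor force = 1,257.97 thousand.
New unemployment rate = 46.72 / 1,257.97 = 3.71%.

New unemployment rate ≈ 3.71%.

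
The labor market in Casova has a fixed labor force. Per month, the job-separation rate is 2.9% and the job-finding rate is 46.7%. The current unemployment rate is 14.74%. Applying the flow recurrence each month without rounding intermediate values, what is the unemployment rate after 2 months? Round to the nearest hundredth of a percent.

With a fixed labor force, u_{t+1} = u_t + s·(1−u_t) − f·u_t = u_t·(1−s−f) + s.
Here 1−s−f = 0.504 and s = 0.029.
u_1 = 0.147400 × 0.504 + 0.029 = 0.103290.
u_2 = 0.103290 × 0.504 + 0.029 = 0.081058.

Unemployment rate after two months ≈ 8.11%.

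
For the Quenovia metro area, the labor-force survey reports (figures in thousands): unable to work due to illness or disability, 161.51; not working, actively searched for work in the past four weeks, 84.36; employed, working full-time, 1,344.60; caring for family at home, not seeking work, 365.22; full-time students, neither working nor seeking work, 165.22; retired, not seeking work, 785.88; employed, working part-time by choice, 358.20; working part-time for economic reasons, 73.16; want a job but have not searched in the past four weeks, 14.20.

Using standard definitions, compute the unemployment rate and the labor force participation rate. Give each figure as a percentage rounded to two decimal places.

Unemployment rate ≈ 4.53%; labor force participation rate ≈ 55.49%.

Employed = 1,344.60 + 358.20 + 73.16 = 1,775.96 thousand (anyone who worked, including part-time for economic reasons, counts as employed).
Unemployed = 84.36 thousand.
Labor force = 1,775.96 + 84.36 = 1,860.32 thousand.
Not in labor force = 161.51 + 365.22 + 165.22 + 785.88 + 14.20 = 1,492.03 thousand (those not working and not actively searching are outside the labor force — including those who want a job but have given up searching).
Civilian working-age population = 1,860.32 + 1,492.03 = 3,352.35 thousand.
Unemployment rate = 84.36 / 1,860.32 = 4.53%.
Labor force participation rate = 1,860.32 / 3,352.35 = 55.49%.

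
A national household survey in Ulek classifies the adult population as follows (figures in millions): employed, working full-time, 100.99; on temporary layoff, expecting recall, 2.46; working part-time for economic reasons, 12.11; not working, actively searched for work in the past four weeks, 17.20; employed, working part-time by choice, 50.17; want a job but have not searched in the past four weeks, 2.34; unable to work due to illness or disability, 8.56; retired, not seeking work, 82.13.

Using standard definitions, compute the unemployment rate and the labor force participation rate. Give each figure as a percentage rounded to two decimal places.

Employed = 100.99 + 12.11 + 50.17 = 163.27 million (anyone who worked, including part-time for economic reasons, counts as employed).
Unemployed = 2.46 + 17.20 = 19.66 million (jobless and actively searching, or on temporary layoff).
Labor force = 163.27 + 19.66 = 182.93 million.
Not in labor force = 2.34 + 8.56 + 82.13 = 93.03 million (those not working and not actively searching are outside the labor force — including those who want a job but have given up searching).
Civilian working-age population = 182.93 + 93.03 = 275.96 million.
Unemployment rate = 19.66 / 182.93 = 10.75%.
Labor force participation rate = 182.93 / 275.96 = 66.29%.

Unemployment rate ≈ 10.75%; labor force participation rate ≈ 66.29%.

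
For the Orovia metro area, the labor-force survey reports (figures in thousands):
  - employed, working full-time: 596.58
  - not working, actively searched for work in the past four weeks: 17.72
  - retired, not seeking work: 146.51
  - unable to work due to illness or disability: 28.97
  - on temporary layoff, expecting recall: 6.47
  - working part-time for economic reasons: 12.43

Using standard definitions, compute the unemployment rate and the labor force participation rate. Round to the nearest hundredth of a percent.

Unemployment rate ≈ 3.82%; labor force participation rate ≈ 78.30%.

Employed = 596.58 + 12.43 = 609.01 thousand (anyone who worked, including part-time for economic reasons, counts as employed).
Unemployed = 17.72 + 6.47 = 24.19 thousand (jobless and actively searching, or on temporary layoff).
Labor force = 609.01 + 24.19 = 633.20 thousand.
Not in labor force = 146.51 + 28.97 = 175.48 thousand (those not working and not actively searching are outside the labor force).
Civilian working-age population = 633.20 + 175.48 = 808.68 thousand.
Unemployment rate = 24.19 / 633.20 = 3.82%.
Labor force participation rate = 633.20 / 808.68 = 78.30%.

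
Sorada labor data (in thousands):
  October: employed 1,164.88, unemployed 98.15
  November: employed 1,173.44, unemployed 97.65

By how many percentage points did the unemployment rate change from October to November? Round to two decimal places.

October: labor force = 1,164.88 + 98.15 = 1,263.03; u = 98.15/1,263.03 = 7.77%.
November: labor force = 1,173.44 + 97.65 = 1,271.09; u = 97.65/1,271.09 = 7.68%.
Change = 7.68% − 7.77% = −0.09 pp.

The unemployment rate changed by −0.09 percentage points.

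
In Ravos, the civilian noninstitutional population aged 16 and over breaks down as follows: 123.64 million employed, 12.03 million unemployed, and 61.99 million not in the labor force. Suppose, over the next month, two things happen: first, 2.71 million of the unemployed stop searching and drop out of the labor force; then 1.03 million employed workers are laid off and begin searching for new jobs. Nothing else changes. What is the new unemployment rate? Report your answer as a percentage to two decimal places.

New unemployment rate ≈ 7.78%.

Initially, labor force = 123.64 + 12.03 = 135.67 million, so u = 12.03/135.67 = 8.87%.
After the first change, unemployed and labor force both fall by 2.71 → E = 123.64, U = 9.32, labor force = 132.96 million.
After the second change, employed falls and unemployed rises by 1.03; labor force unchanged → E = 122.61, U = 10.35, labor force = 132.96 million.
New unemployment rate = 10.35 / 132.96 = 7.78%.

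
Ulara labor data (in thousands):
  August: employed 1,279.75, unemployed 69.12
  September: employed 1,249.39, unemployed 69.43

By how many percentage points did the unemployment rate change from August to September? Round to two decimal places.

The unemployment rate changed by +0.14 percentage points.

August: labor force = 1,279.75 + 69.12 = 1,348.87; u = 69.12/1,348.87 = 5.12%.
September: labor force = 1,249.39 + 69.43 = 1,318.82; u = 69.43/1,318.82 = 5.26%.
Change = 5.26% − 5.12% = +0.14 pp.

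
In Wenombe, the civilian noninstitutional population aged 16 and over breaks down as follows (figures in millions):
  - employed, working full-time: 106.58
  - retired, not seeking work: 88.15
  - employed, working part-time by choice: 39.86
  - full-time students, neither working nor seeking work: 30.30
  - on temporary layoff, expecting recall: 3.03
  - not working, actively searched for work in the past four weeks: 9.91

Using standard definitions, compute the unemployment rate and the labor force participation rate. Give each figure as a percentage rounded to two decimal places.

Unemployment rate ≈ 8.12%; labor force participation rate ≈ 57.37%.

Employed = 106.58 + 39.86 = 146.44 million.
Unemployed = 3.03 + 9.91 = 12.94 million (jobless and actively searching, or on temporary layoff).
Labor force = 146.44 + 12.94 = 159.38 million.
Not in labor force = 88.15 + 30.30 = 118.45 million (those not working and not actively searching are outside the labor force).
Civilian working-age population = 159.38 + 118.45 = 277.83 million.
Unemployment rate = 12.94 / 159.38 = 8.12%.
Labor force participation rate = 159.38 / 277.83 = 57.37%.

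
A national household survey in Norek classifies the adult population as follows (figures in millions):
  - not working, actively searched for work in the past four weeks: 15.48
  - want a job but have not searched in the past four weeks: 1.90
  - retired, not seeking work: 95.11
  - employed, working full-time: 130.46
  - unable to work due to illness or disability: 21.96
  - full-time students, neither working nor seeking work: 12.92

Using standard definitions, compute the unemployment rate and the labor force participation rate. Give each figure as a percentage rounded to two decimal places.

Unemployment rate ≈ 10.61%; labor force participation rate ≈ 52.53%.

Employed = 130.46 million.
Unemployed = 15.48 million.
Labor force = 130.46 + 15.48 = 145.94 million.
Not in labor force = 1.90 + 95.11 + 21.96 + 12.92 = 131.89 million (those not working and not actively searching are outside the labor force — including those who want a job but have given up searching).
Civilian working-age population = 145.94 + 131.89 = 277.83 million.
Unemployment rate = 15.48 / 145.94 = 10.61%.
Labor force participation rate = 145.94 / 277.83 = 52.53%.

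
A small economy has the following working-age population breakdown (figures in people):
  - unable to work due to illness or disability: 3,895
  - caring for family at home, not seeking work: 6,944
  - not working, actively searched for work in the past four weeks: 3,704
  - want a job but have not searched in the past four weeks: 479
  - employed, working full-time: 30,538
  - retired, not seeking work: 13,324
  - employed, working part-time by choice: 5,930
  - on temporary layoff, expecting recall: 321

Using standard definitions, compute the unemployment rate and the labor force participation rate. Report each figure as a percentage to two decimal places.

Employed = 30,538 + 5,930 = 36,468.
Unemployed = 3,704 + 321 = 4,025 (jobless and actively searching, or on temporary layoff).
Labor force = 36,468 + 4,025 = 40,493.
Not in labor force = 3,895 + 6,944 + 479 + 13,324 = 24,642 (those not working and not actively searching are outside the labor force — including those who want a job but have given up searching).
Civilian working-age population = 40,493 + 24,642 = 65,135.
Unemployment rate = 4,025 / 40,493 = 9.94%.
Labor force participation rate = 40,493 / 65,135 = 62.17%.

Unemployment rate ≈ 9.94%; labor force participation rate ≈ 62.17%.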